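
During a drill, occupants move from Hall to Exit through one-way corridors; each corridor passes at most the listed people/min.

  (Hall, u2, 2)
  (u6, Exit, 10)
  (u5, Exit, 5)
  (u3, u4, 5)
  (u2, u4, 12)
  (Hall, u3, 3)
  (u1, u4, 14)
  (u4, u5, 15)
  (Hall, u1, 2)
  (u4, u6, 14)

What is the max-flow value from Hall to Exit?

Augment Hall→u1→u4→u5→Exit: bottleneck 2, flow now 2.
Augment Hall→u2→u4→u5→Exit: bottleneck 2, flow now 4.
Augment Hall→u3→u4→u5→Exit: bottleneck 1, flow now 5.
Augment Hall→u3→u4→u6→Exit: bottleneck 2, flow now 7.
No augmenting path remains; maximum flow = 7.
In the residual graph, reachable from Hall: {Hall}.
Min-cut edges: Hall→u1 (2), Hall→u2 (2), Hall→u3 (3); capacity 2 + 2 + 3 = 7.
This cut is saturated, so no flow can exceed 7.

7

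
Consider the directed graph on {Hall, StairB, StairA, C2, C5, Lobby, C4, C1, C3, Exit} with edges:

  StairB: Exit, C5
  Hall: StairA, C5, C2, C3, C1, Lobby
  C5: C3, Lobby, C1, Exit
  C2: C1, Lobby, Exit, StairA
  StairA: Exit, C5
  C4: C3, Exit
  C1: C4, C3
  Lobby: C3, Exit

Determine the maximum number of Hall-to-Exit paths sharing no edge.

Assign every edge capacity 1; by Menger, the answer equals the max flow.
Path Hall→StairA→Exit (+1); total 1.
Path Hall→C2→Exit (+1); total 2.
Path Hall→C5→Exit (+1); total 3.
Path Hall→Lobby→Exit (+1); total 4.
Path Hall→C1→C4→Exit (+1); total 5.
No residual Hall→Exit path; max flow = 5.
Certifying cut of size 5: {Hall→C1, Hall→C2, Hall→C5, Hall→Lobby, Hall→StairA}.

5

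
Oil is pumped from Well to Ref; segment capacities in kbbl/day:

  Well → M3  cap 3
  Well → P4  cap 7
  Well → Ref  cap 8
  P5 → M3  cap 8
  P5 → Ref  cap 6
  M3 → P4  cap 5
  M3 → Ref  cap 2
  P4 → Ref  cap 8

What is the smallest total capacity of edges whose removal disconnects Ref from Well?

Augment Well→Ref: bottleneck 8, flow now 8.
Augment Well→M3→Ref: bottleneck 2, flow now 10.
Augment Well→P4→Ref: bottleneck 7, flow now 17.
Augment Well→M3→P4→Ref: bottleneck 1, flow now 18.
No augmenting path remains; maximum flow = 18.
By max-flow min-cut, the minimum cut capacity equals the max flow.
In the residual graph, reachable from Well: {Well}.
Min-cut edges: Well→M3 (3), Well→P4 (7), Well→Ref (8); capacity 3 + 7 + 8 = 18.

18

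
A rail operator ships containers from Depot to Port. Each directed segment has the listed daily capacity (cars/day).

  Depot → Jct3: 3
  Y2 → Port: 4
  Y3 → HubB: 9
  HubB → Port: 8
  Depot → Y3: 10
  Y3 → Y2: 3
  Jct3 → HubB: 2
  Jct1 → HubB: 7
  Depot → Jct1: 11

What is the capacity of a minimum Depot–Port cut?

Augment Depot→Y3→HubB→Port: bottleneck 8, flow now 8.
Augment Depot→Y3→Y2→Port: bottleneck 2, flow now 10.
Augment Depot→Jct3→HubB→Y3→Y2→Port: bottleneck 1, flow now 11. (uses reverse residual edge)
No augmenting path remains; maximum flow = 11.
By max-flow min-cut, the minimum cut capacity equals the max flow.
In the residual graph, reachable from Depot: {Depot, Y3, Jct3, Jct1, HubB}.
Min-cut edges: Y3→Y2 (3), HubB→Port (8); capacity 3 + 8 = 11.

11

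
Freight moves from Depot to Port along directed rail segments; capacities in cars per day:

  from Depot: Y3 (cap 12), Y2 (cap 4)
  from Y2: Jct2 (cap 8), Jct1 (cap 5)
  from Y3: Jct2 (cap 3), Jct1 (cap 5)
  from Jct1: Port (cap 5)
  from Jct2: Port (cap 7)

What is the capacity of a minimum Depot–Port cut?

12

Augment Depot→Y2→Jct1→Port: bottleneck 4, flow now 4.
Augment Depot→Y3→Jct1→Port: bottleneck 1, flow now 5.
Augment Depot→Y3→Jct2→Port: bottleneck 3, flow now 8.
Augment Depot→Y3→Jct1→Y2→Jct2→Port: bottleneck 4, flow now 12. (uses reverse residual edge)
No augmenting path remains; maximum flow = 12.
By max-flow min-cut, the minimum cut capacity equals the max flow.
In the residual graph, reachable from Depot: {Depot, Y3}.
Min-cut edges: Depot→Y2 (4), Y3→Jct1 (5), Y3→Jct2 (3); capacity 4 + 5 + 3 = 12.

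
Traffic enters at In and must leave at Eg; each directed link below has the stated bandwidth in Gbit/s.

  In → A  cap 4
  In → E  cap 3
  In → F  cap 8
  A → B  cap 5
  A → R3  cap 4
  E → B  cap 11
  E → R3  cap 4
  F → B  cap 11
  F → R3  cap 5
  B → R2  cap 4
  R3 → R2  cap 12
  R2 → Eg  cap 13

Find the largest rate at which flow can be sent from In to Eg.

13

Augment In→A→B→R2→Eg: bottleneck 4, flow now 4.
Augment In→E→R3→R2→Eg: bottleneck 3, flow now 7.
Augment In→F→R3→R2→Eg: bottleneck 5, flow now 12.
Augment In→F→B→A→R3→R2→Eg: bottleneck 1, flow now 13. (uses reverse residual edge)
No augmenting path remains; maximum flow = 13.
In the residual graph, reachable from In: {In, A, E, F, B, R3, R2}.
Min-cut edges: R2→Eg (13); capacity 13 = 13.
This cut is saturated, so no flow can exceed 13.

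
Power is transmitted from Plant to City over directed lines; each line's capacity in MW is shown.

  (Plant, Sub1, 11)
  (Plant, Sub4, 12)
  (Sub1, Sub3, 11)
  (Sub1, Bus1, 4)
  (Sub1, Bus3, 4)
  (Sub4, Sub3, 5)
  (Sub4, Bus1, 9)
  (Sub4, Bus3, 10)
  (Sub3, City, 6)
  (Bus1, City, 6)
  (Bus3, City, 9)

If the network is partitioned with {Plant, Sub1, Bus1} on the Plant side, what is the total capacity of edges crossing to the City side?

33

Edges leaving {Plant, Sub1, Bus1}: Plant→Sub4 (12), Sub1→Sub3 (11), Sub1→Bus3 (4), Bus1→City (6).
Cut capacity = 12 + 11 + 4 + 6 = 33.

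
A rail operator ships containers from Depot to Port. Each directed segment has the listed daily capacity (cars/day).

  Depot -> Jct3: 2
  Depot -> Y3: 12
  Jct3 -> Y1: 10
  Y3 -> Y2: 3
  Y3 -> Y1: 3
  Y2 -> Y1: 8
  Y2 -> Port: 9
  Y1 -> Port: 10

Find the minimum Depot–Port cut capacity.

8

Augment Depot→Jct3→Y1→Port: bottleneck 2, flow now 2.
Augment Depot→Y3→Y2→Port: bottleneck 3, flow now 5.
Augment Depot→Y3→Y1→Port: bottleneck 3, flow now 8.
No augmenting path remains; maximum flow = 8.
By max-flow min-cut, the minimum cut capacity equals the max flow.
In the residual graph, reachable from Depot: {Depot, Y3}.
Min-cut edges: Depot→Jct3 (2), Y3→Y2 (3), Y3→Y1 (3); capacity 2 + 3 + 3 = 8.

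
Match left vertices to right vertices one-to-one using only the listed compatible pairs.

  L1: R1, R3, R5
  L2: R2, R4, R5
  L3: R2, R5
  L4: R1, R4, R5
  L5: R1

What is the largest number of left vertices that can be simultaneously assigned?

5

Unit-capacity flow: source→left, listed edges, right→sink; max matching = max flow.
Augmenting path L1→R1 (+1); matched 1.
Augmenting path L2→R2 (+1); matched 2.
Augmenting path L3→R5 (+1); matched 3.
Augmenting path L4→R4 (+1); matched 4.
Augmenting path L5→R1→L1→R3 (+1); matched 5.
No augmenting path remains; maximum matching = 5.
König certificate: {L1, L2, L3, L4, L5} is a vertex cover of size 5 (every listed pair touches it), so no matching can be larger.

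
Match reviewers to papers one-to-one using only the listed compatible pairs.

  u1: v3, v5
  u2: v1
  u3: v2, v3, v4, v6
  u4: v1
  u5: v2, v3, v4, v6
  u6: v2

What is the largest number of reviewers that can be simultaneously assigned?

Unit-capacity flow: source→left, listed edges, right→sink; max matching = max flow.
Augmenting path u1→v3 (+1); matched 1.
Augmenting path u2→v1 (+1); matched 2.
Augmenting path u3→v2 (+1); matched 3.
Augmenting path u5→v4 (+1); matched 4.
Augmenting path u6→v2→u3→v6 (+1); matched 5.
No augmenting path remains; maximum matching = 5.
König certificate: {u1, u3, u5, u6, v1} is a vertex cover of size 5 (every listed pair touches it), so no matching can be larger.

5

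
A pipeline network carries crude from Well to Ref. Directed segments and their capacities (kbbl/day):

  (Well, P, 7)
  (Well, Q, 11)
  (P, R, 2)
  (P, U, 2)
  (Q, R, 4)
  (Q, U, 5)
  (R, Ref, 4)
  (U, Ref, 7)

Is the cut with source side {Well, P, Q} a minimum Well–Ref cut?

Given cut capacity: 2 + 2 + 4 + 5 = 13.
Augment Well→P→R→Ref: bottleneck 2, flow now 2.
Augment Well→P→U→Ref: bottleneck 2, flow now 4.
Augment Well→Q→R→Ref: bottleneck 2, flow now 6.
Augment Well→Q→U→Ref: bottleneck 5, flow now 11.
No augmenting path remains; maximum flow = 11.
In the residual graph, reachable from Well: {Well, P, Q, R}.
Min-cut edges: P→U (2), Q→U (5), R→Ref (4); capacity 2 + 5 + 4 = 11.
Cut capacity 13 exceeds the max flow 11, so it is not minimum.

No — its capacity is 13, but the minimum cut has capacity 11.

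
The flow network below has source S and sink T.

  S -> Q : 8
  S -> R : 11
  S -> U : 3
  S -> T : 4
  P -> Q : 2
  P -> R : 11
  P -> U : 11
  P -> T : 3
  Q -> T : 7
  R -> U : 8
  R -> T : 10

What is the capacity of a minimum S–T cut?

21

Augment S→T: bottleneck 4, flow now 4.
Augment S→Q→T: bottleneck 7, flow now 11.
Augment S→R→T: bottleneck 10, flow now 21.
No augmenting path remains; maximum flow = 21.
By max-flow min-cut, the minimum cut capacity equals the max flow.
In the residual graph, reachable from S: {S, Q, R, U}.
Min-cut edges: S→T (4), Q→T (7), R→T (10); capacity 4 + 7 + 10 = 21.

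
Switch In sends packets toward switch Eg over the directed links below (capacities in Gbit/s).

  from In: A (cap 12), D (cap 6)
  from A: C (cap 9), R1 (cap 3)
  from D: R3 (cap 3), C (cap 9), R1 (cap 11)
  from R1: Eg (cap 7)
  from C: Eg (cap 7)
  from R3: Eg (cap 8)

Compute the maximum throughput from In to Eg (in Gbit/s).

Augment In→A→R1→Eg: bottleneck 3, flow now 3.
Augment In→A→C→Eg: bottleneck 7, flow now 10.
Augment In→D→R1→Eg: bottleneck 4, flow now 14.
Augment In→D→R3→Eg: bottleneck 2, flow now 16.
No augmenting path remains; maximum flow = 16.
In the residual graph, reachable from In: {In, A, C}.
Min-cut edges: In→D (6), A→R1 (3), C→Eg (7); capacity 6 + 3 + 7 = 16.
This cut is saturated, so no flow can exceed 16.

16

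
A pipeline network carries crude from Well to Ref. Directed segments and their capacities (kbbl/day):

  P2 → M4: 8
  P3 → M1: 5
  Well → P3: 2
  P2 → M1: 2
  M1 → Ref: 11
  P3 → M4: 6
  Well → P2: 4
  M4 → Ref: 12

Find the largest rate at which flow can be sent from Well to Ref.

Augment Well→P2→M1→Ref: bottleneck 2, flow now 2.
Augment Well→P2→M4→Ref: bottleneck 2, flow now 4.
Augment Well→P3→M1→Ref: bottleneck 2, flow now 6.
No augmenting path remains; maximum flow = 6.
In the residual graph, reachable from Well: {Well}.
Min-cut edges: Well→P2 (4), Well→P3 (2); capacity 4 + 2 = 6.
This cut is saturated, so no flow can exceed 6.

6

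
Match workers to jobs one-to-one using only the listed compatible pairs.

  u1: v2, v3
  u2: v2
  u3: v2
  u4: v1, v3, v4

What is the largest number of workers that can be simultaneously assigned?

Unit-capacity flow: source→left, listed edges, right→sink; max matching = max flow.
Augmenting path u1→v2 (+1); matched 1.
Augmenting path u4→v1 (+1); matched 2.
Augmenting path u2→v2→u1→v3 (+1); matched 3.
No augmenting path remains; maximum matching = 3.
König certificate: {u1, u4, v2} is a vertex cover of size 3 (every listed pair touches it), so no matching can be larger.

3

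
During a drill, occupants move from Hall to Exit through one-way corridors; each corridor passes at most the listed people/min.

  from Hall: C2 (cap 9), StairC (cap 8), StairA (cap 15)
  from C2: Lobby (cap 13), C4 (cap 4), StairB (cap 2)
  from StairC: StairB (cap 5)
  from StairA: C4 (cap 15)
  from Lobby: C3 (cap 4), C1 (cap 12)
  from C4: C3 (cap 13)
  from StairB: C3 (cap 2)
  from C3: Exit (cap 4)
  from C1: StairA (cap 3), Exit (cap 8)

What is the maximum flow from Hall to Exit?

Augment Hall→C2→Lobby→C3→Exit: bottleneck 4, flow now 4.
Augment Hall→C2→Lobby→C1→Exit: bottleneck 5, flow now 9.
Augment Hall→StairC→StairB→C3→Lobby→C1→Exit: bottleneck 2, flow now 11. (uses reverse residual edge)
Augment Hall→StairA→C4→C3→Lobby→C1→Exit: bottleneck 1, flow now 12. (uses reverse residual edge)
No augmenting path remains; maximum flow = 12.
In the residual graph, reachable from Hall: {Hall, C2, StairC, StairA, Lobby, C4, StairB, C3, C1}.
Min-cut edges: C3→Exit (4), C1→Exit (8); capacity 4 + 8 = 12.
This cut is saturated, so no flow can exceed 12.

12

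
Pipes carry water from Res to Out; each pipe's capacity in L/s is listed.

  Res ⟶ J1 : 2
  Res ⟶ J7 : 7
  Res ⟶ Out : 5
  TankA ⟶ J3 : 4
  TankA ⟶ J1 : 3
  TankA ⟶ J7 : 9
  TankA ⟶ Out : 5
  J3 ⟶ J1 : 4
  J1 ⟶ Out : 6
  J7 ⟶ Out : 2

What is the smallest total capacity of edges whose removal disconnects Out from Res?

Augment Res→Out: bottleneck 5, flow now 5.
Augment Res→J1→Out: bottleneck 2, flow now 7.
Augment Res→J7→Out: bottleneck 2, flow now 9.
No augmenting path remains; maximum flow = 9.
By max-flow min-cut, the minimum cut capacity equals the max flow.
In the residual graph, reachable from Res: {Res, J7}.
Min-cut edges: Res→J1 (2), Res→Out (5), J7→Out (2); capacity 2 + 5 + 2 = 9.

9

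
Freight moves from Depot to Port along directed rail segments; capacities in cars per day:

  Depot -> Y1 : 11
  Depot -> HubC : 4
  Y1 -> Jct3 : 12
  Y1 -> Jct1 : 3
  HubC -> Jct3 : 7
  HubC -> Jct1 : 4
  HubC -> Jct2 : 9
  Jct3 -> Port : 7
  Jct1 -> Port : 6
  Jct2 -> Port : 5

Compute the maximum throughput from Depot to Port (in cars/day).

14

Augment Depot→Y1→Jct3→Port: bottleneck 7, flow now 7.
Augment Depot→Y1→Jct1→Port: bottleneck 3, flow now 10.
Augment Depot→HubC→Jct1→Port: bottleneck 3, flow now 13.
Augment Depot→HubC→Jct2→Port: bottleneck 1, flow now 14.
No augmenting path remains; maximum flow = 14.
In the residual graph, reachable from Depot: {Depot, Y1, Jct3}.
Min-cut edges: Depot→HubC (4), Y1→Jct1 (3), Jct3→Port (7); capacity 4 + 3 + 7 = 14.
This cut is saturated, so no flow can exceed 14.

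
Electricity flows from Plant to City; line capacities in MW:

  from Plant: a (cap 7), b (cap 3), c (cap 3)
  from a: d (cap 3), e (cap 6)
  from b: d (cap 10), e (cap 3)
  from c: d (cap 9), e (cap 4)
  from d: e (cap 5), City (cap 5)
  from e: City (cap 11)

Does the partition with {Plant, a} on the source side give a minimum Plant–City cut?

Given cut capacity: 3 + 3 + 3 + 6 = 15.
Augment Plant→a→d→City: bottleneck 3, flow now 3.
Augment Plant→a→e→City: bottleneck 4, flow now 7.
Augment Plant→b→d→City: bottleneck 2, flow now 9.
Augment Plant→b→e→City: bottleneck 1, flow now 10.
Augment Plant→c→e→City: bottleneck 3, flow now 13.
No augmenting path remains; maximum flow = 13.
In the residual graph, reachable from Plant: {Plant}.
Min-cut edges: Plant→a (7), Plant→b (3), Plant→c (3); capacity 7 + 3 + 3 = 13.
Cut capacity 15 exceeds the max flow 13, so it is not minimum.

No — its capacity is 15, but the minimum cut has capacity 13.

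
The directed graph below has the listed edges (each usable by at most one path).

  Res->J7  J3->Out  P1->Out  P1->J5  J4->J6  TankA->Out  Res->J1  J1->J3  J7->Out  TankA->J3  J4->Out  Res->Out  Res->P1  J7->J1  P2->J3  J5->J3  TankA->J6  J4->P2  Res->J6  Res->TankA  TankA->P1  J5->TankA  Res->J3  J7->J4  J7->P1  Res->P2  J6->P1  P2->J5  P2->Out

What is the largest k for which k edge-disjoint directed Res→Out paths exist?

6

Assign every edge capacity 1; by Menger, the answer equals the max flow.
Path Res→Out (+1); total 1.
Path Res→J7→Out (+1); total 2.
Path Res→P2→Out (+1); total 3.
Path Res→P1→Out (+1); total 4.
Path Res→TankA→Out (+1); total 5.
Path Res→J3→Out (+1); total 6.
No residual Res→Out path; max flow = 6.
Certifying cut of size 6: {J3→Out, P1→Out, Res→J7, Res→Out, Res→P2, TankA→Out}.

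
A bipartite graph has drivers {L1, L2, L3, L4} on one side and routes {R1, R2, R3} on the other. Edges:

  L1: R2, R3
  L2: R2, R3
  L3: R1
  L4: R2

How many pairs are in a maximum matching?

3

Unit-capacity flow: source→left, listed edges, right→sink; max matching = max flow.
Augmenting path L1→R2 (+1); matched 1.
Augmenting path L2→R3 (+1); matched 2.
Augmenting path L3→R1 (+1); matched 3.
No augmenting path remains; maximum matching = 3.
König certificate: {L3, R2, R3} is a vertex cover of size 3 (every listed pair touches it), so no matching can be larger.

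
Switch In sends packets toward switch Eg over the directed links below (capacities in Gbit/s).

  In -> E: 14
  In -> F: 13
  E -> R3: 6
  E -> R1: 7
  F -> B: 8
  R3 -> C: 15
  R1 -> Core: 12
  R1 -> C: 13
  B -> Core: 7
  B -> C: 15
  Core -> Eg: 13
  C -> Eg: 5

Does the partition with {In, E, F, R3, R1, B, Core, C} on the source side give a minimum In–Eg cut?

Yes — it is a minimum cut (capacity 18).

Given cut capacity: 13 + 5 = 18.
Augment In→E→R3→C→Eg: bottleneck 5, flow now 5.
Augment In→E→R1→Core→Eg: bottleneck 7, flow now 12.
Augment In→F→B→Core→Eg: bottleneck 6, flow now 18.
No augmenting path remains; maximum flow = 18.
Cut capacity 18 equals the max flow, so it is a minimum cut.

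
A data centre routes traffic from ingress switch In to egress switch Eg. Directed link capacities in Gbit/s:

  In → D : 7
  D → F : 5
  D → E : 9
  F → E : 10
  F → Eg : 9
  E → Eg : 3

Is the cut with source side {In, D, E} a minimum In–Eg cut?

Given cut capacity: 5 + 3 = 8.
Augment In→D→F→Eg: bottleneck 5, flow now 5.
Augment In→D→E→Eg: bottleneck 2, flow now 7.
No augmenting path remains; maximum flow = 7.
In the residual graph, reachable from In: {In}.
Min-cut edges: In→D (7); capacity 7 = 7.
Cut capacity 8 exceeds the max flow 7, so it is not minimum.

No — its capacity is 8, but the minimum cut has capacity 7.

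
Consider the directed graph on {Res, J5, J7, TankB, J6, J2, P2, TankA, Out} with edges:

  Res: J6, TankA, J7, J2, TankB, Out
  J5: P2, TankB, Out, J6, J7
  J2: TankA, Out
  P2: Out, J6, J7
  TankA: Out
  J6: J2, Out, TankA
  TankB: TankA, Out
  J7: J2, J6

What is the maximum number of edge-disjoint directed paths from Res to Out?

Assign every edge capacity 1; by Menger, the answer equals the max flow.
Path Res→Out (+1); total 1.
Path Res→TankB→Out (+1); total 2.
Path Res→J6→Out (+1); total 3.
Path Res→J2→Out (+1); total 4.
Path Res→TankA→Out (+1); total 5.
No residual Res→Out path; max flow = 5.
Certifying cut of size 5: {J2→Out, J6→Out, Res→Out, Res→TankB, TankA→Out}.

5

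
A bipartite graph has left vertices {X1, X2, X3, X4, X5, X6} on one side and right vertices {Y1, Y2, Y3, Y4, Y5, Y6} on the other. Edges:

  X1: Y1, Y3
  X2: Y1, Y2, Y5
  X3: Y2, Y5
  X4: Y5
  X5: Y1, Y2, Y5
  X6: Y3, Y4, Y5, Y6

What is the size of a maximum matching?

5

Unit-capacity flow: source→left, listed edges, right→sink; max matching = max flow.
Augmenting path X1→Y1 (+1); matched 1.
Augmenting path X2→Y2 (+1); matched 2.
Augmenting path X3→Y5 (+1); matched 3.
Augmenting path X6→Y3 (+1); matched 4.
Augmenting path X5→Y1→X1→Y3→X6→Y4 (+1); matched 5.
No augmenting path remains; maximum matching = 5.
König certificate: {X1, X6, Y1, Y2, Y5} is a vertex cover of size 5 (every listed pair touches it), so no matching can be larger.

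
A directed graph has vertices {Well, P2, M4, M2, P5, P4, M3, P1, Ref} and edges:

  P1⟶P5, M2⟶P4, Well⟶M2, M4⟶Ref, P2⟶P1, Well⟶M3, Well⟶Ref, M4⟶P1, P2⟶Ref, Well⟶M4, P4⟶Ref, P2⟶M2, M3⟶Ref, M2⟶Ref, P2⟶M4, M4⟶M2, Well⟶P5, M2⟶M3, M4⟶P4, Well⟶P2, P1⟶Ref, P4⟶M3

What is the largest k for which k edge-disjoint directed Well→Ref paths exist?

Assign every edge capacity 1; by Menger, the answer equals the max flow.
Path Well→Ref (+1); total 1.
Path Well→P2→Ref (+1); total 2.
Path Well→M4→Ref (+1); total 3.
Path Well→M2→Ref (+1); total 4.
Path Well→M3→Ref (+1); total 5.
No residual Well→Ref path; max flow = 5.
Certifying cut of size 5: {Well→M2, Well→M3, Well→M4, Well→P2, Well→Ref}.

5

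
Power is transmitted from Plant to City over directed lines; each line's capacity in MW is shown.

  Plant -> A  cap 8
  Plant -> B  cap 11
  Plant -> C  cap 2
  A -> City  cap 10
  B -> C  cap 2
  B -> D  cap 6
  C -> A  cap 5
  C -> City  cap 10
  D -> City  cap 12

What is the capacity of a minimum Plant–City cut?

18

Augment Plant→A→City: bottleneck 8, flow now 8.
Augment Plant→C→City: bottleneck 2, flow now 10.
Augment Plant→B→C→City: bottleneck 2, flow now 12.
Augment Plant→B→D→City: bottleneck 6, flow now 18.
No augmenting path remains; maximum flow = 18.
By max-flow min-cut, the minimum cut capacity equals the max flow.
In the residual graph, reachable from Plant: {Plant, B}.
Min-cut edges: Plant→A (8), Plant→C (2), B→C (2), B→D (6); capacity 8 + 2 + 2 + 6 = 18.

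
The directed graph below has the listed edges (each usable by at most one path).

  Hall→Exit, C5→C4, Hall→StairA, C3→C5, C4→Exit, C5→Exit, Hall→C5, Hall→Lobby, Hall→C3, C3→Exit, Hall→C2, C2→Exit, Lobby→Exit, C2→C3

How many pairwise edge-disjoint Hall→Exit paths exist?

Assign every edge capacity 1; by Menger, the answer equals the max flow.
Path Hall→Exit (+1); total 1.
Path Hall→Lobby→Exit (+1); total 2.
Path Hall→C3→Exit (+1); total 3.
Path Hall→C5→Exit (+1); total 4.
Path Hall→C2→Exit (+1); total 5.
No residual Hall→Exit path; max flow = 5.
Certifying cut of size 5: {Hall→C2, Hall→C3, Hall→C5, Hall→Exit, Hall→Lobby}.

5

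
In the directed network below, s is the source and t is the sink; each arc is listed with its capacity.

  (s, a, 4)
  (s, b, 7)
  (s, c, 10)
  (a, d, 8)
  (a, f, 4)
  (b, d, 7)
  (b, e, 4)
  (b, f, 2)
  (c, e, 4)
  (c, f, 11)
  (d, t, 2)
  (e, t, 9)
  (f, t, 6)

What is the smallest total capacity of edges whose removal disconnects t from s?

Augment s→a→d→t: bottleneck 2, flow now 2.
Augment s→a→f→t: bottleneck 2, flow now 4.
Augment s→b→e→t: bottleneck 4, flow now 8.
Augment s→b→f→t: bottleneck 2, flow now 10.
Augment s→c→e→t: bottleneck 4, flow now 14.
Augment s→c→f→t: bottleneck 2, flow now 16.
No augmenting path remains; maximum flow = 16.
By max-flow min-cut, the minimum cut capacity equals the max flow.
In the residual graph, reachable from s: {s, a, b, c, d, f}.
Min-cut edges: b→e (4), c→e (4), d→t (2), f→t (6); capacity 4 + 4 + 2 + 6 = 16.

16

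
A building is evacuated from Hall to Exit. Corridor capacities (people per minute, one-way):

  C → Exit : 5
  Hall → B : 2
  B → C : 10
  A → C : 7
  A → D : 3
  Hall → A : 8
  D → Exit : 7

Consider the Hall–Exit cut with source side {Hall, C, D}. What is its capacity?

22

Edges leaving {Hall, C, D}: Hall→A (8), Hall→B (2), C→Exit (5), D→Exit (7).
Cut capacity = 8 + 2 + 5 + 7 = 22.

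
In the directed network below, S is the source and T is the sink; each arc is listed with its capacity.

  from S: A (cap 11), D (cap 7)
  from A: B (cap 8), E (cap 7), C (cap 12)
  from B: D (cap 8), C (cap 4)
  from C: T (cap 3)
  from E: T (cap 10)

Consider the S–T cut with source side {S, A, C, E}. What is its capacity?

28

Edges leaving {S, A, C, E}: S→D (7), A→B (8), C→T (3), E→T (10).
Cut capacity = 7 + 8 + 3 + 10 = 28.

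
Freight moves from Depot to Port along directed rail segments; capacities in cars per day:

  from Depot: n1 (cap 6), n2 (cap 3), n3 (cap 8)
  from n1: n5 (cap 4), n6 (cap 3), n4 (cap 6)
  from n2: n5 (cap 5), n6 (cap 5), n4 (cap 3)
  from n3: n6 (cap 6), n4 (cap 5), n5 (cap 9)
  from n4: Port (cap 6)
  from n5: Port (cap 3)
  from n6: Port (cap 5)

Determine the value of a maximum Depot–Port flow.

Augment Depot→n1→n4→Port: bottleneck 6, flow now 6.
Augment Depot→n2→n5→Port: bottleneck 3, flow now 9.
Augment Depot→n3→n6→Port: bottleneck 5, flow now 14.
No augmenting path remains; maximum flow = 14.
In the residual graph, reachable from Depot: {Depot, n1, n2, n3, n4, n5, n6}.
Min-cut edges: n4→Port (6), n5→Port (3), n6→Port (5); capacity 6 + 3 + 5 = 14.
This cut is saturated, so no flow can exceed 14.

14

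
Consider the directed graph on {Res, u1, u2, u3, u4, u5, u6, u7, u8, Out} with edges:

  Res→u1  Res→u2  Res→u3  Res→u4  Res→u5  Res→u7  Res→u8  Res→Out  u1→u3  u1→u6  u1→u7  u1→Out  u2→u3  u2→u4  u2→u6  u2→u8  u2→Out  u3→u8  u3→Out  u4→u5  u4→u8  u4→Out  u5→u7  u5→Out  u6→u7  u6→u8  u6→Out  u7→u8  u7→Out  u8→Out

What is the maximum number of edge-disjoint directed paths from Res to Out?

Assign every edge capacity 1; by Menger, the answer equals the max flow.
Path Res→Out (+1); total 1.
Path Res→u1→Out (+1); total 2.
Path Res→u2→Out (+1); total 3.
Path Res→u3→Out (+1); total 4.
Path Res→u4→Out (+1); total 5.
Path Res→u5→Out (+1); total 6.
Path Res→u7→Out (+1); total 7.
Path Res→u8→Out (+1); total 8.
No residual Res→Out path; max flow = 8.
Certifying cut of size 8: {Res→Out, Res→u1, Res→u2, Res→u3, Res→u4, Res→u5, Res→u7, Res→u8}.

8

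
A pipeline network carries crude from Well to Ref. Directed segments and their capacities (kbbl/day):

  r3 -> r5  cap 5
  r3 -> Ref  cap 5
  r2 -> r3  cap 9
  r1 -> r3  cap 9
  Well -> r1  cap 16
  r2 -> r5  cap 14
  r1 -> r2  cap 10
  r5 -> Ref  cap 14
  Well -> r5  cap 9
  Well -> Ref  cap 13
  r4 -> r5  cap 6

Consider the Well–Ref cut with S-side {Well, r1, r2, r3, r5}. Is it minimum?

Given cut capacity: 13 + 5 + 14 = 32.
Augment Well→Ref: bottleneck 13, flow now 13.
Augment Well→r5→Ref: bottleneck 9, flow now 22.
Augment Well→r1→r3→Ref: bottleneck 5, flow now 27.
Augment Well→r1→r2→r5→Ref: bottleneck 5, flow now 32.
No augmenting path remains; maximum flow = 32.
Cut capacity 32 equals the max flow, so it is a minimum cut.

Yes — it is a minimum cut (capacity 32).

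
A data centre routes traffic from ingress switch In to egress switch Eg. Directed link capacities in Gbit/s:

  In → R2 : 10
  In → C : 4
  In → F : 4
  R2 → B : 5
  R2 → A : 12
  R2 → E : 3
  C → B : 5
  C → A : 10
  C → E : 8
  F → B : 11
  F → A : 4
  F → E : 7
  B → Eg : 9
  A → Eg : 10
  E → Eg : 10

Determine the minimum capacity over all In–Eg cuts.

18

Augment In→R2→B→Eg: bottleneck 5, flow now 5.
Augment In→R2→A→Eg: bottleneck 5, flow now 10.
Augment In→C→B→Eg: bottleneck 4, flow now 14.
Augment In→F→A→Eg: bottleneck 4, flow now 18.
No augmenting path remains; maximum flow = 18.
By max-flow min-cut, the minimum cut capacity equals the max flow.
In the residual graph, reachable from In: {In}.
Min-cut edges: In→R2 (10), In→C (4), In→F (4); capacity 10 + 4 + 4 = 18.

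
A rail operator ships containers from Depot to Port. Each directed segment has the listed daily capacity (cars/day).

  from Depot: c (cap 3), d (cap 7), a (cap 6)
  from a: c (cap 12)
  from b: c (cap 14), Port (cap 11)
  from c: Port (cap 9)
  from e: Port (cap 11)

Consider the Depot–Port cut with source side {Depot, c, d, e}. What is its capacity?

Edges leaving {Depot, c, d, e}: Depot→a (6), c→Port (9), e→Port (11).
Cut capacity = 6 + 9 + 11 = 26.

26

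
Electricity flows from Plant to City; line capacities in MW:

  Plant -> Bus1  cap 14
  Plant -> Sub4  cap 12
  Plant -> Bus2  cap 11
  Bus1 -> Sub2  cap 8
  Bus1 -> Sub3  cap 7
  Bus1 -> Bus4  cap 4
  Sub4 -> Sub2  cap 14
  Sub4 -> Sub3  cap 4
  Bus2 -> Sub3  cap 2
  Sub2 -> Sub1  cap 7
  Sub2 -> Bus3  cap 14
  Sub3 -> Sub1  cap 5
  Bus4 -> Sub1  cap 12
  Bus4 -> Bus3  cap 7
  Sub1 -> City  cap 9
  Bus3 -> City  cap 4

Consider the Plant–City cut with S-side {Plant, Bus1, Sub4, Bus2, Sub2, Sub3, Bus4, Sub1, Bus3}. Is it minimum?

Yes — it is a minimum cut (capacity 13).

Given cut capacity: 9 + 4 = 13.
Augment Plant→Bus1→Sub2→Sub1→City: bottleneck 7, flow now 7.
Augment Plant→Bus1→Sub2→Bus3→City: bottleneck 1, flow now 8.
Augment Plant→Bus1→Sub3→Sub1→City: bottleneck 2, flow now 10.
Augment Plant→Bus1→Bus4→Bus3→City: bottleneck 3, flow now 13.
No augmenting path remains; maximum flow = 13.
Cut capacity 13 equals the max flow, so it is a minimum cut.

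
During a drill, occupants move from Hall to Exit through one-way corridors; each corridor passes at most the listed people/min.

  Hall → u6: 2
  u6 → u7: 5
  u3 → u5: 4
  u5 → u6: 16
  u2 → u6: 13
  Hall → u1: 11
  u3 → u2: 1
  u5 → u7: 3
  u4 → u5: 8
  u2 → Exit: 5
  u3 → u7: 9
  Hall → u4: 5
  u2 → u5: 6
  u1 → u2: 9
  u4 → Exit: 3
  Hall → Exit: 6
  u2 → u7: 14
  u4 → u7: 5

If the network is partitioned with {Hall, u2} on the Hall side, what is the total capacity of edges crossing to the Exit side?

Edges leaving {Hall, u2}: Hall→u1 (11), Hall→u4 (5), Hall→u6 (2), Hall→Exit (6), u2→u5 (6), u2→u6 (13), u2→u7 (14), u2→Exit (5).
Cut capacity = 11 + 5 + 2 + 6 + 6 + 13 + 14 + 5 = 62.

62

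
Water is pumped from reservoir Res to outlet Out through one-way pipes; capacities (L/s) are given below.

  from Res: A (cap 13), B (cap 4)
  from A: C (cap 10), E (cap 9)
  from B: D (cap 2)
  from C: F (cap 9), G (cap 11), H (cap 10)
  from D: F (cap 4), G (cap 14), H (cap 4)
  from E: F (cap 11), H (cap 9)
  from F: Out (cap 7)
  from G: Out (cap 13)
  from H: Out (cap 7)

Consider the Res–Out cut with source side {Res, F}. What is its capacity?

Edges leaving {Res, F}: Res→A (13), Res→B (4), F→Out (7).
Cut capacity = 13 + 4 + 7 = 24.

24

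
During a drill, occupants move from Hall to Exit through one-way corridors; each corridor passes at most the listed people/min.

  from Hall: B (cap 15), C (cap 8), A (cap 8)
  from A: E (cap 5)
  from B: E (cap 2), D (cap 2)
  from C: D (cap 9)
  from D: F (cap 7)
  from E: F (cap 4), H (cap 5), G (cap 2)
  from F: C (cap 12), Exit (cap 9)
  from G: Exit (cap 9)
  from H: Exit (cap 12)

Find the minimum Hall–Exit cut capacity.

14

Augment Hall→A→E→F→Exit: bottleneck 4, flow now 4.
Augment Hall→A→E→G→Exit: bottleneck 1, flow now 5.
Augment Hall→B→D→F→Exit: bottleneck 2, flow now 7.
Augment Hall→B→E→G→Exit: bottleneck 1, flow now 8.
Augment Hall→B→E→H→Exit: bottleneck 1, flow now 9.
Augment Hall→C→D→F→Exit: bottleneck 3, flow now 12.
Augment Hall→C→D→F→E→H→Exit: bottleneck 2, flow now 14. (uses reverse residual edge)
No augmenting path remains; maximum flow = 14.
By max-flow min-cut, the minimum cut capacity equals the max flow.
In the residual graph, reachable from Hall: {Hall, A, B, C, D}.
Min-cut edges: A→E (5), B→E (2), D→F (7); capacity 5 + 2 + 7 = 14.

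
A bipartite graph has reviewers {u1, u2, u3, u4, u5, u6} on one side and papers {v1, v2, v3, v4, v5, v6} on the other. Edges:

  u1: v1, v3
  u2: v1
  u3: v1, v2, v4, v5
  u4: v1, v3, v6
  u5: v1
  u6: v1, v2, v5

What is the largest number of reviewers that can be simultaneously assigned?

5

Unit-capacity flow: source→left, listed edges, right→sink; max matching = max flow.
Augmenting path u1→v1 (+1); matched 1.
Augmenting path u3→v2 (+1); matched 2.
Augmenting path u4→v3 (+1); matched 3.
Augmenting path u6→v5 (+1); matched 4.
Augmenting path u2→v1→u1→v3→u4→v6 (+1); matched 5.
No augmenting path remains; maximum matching = 5.
König certificate: {u1, u3, u4, u6, v1} is a vertex cover of size 5 (every listed pair touches it), so no matching can be larger.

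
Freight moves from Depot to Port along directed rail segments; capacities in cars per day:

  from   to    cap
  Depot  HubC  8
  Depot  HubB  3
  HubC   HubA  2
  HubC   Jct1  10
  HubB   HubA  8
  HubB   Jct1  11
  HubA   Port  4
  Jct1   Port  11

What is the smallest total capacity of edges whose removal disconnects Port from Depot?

Augment Depot→HubC→HubA→Port: bottleneck 2, flow now 2.
Augment Depot→HubC→Jct1→Port: bottleneck 6, flow now 8.
Augment Depot→HubB→HubA→Port: bottleneck 2, flow now 10.
Augment Depot→HubB→Jct1→Port: bottleneck 1, flow now 11.
No augmenting path remains; maximum flow = 11.
By max-flow min-cut, the minimum cut capacity equals the max flow.
In the residual graph, reachable from Depot: {Depot}.
Min-cut edges: Depot→HubC (8), Depot→HubB (3); capacity 8 + 3 = 11.

11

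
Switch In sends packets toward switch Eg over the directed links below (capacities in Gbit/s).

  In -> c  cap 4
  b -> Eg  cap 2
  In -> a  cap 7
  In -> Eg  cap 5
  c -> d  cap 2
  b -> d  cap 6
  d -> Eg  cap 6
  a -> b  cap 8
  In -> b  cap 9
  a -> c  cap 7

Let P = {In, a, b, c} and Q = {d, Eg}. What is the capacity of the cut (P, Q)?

15

Edges leaving {In, a, b, c}: In→Eg (5), b→d (6), b→Eg (2), c→d (2).
Cut capacity = 5 + 6 + 2 + 2 = 15.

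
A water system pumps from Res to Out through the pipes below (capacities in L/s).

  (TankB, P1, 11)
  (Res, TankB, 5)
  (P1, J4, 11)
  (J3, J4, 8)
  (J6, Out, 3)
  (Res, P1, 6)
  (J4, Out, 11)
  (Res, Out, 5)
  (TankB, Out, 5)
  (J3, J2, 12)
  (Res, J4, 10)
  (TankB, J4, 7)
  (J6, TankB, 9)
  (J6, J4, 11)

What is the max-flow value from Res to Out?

Augment Res→Out: bottleneck 5, flow now 5.
Augment Res→TankB→Out: bottleneck 5, flow now 10.
Augment Res→J4→Out: bottleneck 10, flow now 20.
Augment Res→P1→J4→Out: bottleneck 1, flow now 21.
No augmenting path remains; maximum flow = 21.
In the residual graph, reachable from Res: {Res, P1, J4}.
Min-cut edges: Res→TankB (5), Res→Out (5), J4→Out (11); capacity 5 + 5 + 11 = 21.
This cut is saturated, so no flow can exceed 21.

21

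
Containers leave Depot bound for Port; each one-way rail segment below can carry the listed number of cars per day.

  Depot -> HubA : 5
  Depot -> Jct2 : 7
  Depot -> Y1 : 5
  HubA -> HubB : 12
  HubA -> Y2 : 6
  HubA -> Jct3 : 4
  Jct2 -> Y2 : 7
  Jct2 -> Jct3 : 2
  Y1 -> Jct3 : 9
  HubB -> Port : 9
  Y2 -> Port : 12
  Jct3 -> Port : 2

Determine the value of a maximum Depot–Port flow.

14

Augment Depot→HubA→HubB→Port: bottleneck 5, flow now 5.
Augment Depot→Jct2→Y2→Port: bottleneck 7, flow now 12.
Augment Depot→Y1→Jct3→Port: bottleneck 2, flow now 14.
No augmenting path remains; maximum flow = 14.
In the residual graph, reachable from Depot: {Depot, Y1, Jct3}.
Min-cut edges: Depot→HubA (5), Depot→Jct2 (7), Jct3→Port (2); capacity 5 + 7 + 2 = 14.
This cut is saturated, so no flow can exceed 14.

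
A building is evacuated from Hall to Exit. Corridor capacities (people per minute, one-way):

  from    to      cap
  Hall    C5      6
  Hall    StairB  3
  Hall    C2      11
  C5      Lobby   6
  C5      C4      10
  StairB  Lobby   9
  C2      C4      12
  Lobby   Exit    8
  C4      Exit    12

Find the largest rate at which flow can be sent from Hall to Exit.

20

Augment Hall→C5→Lobby→Exit: bottleneck 6, flow now 6.
Augment Hall→StairB→Lobby→Exit: bottleneck 2, flow now 8.
Augment Hall→C2→C4→Exit: bottleneck 11, flow now 19.
Augment Hall→StairB→Lobby→C5→C4→Exit: bottleneck 1, flow now 20. (uses reverse residual edge)
No augmenting path remains; maximum flow = 20.
In the residual graph, reachable from Hall: {Hall}.
Min-cut edges: Hall→C5 (6), Hall→StairB (3), Hall→C2 (11); capacity 6 + 3 + 11 = 20.
This cut is saturated, so no flow can exceed 20.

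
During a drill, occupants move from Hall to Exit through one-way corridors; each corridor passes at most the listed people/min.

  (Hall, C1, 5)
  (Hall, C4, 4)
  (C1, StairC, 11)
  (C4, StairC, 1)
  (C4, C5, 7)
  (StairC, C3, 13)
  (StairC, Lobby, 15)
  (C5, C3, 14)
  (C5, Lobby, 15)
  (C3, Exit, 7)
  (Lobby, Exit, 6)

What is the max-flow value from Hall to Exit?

9

Augment Hall→C1→StairC→C3→Exit: bottleneck 5, flow now 5.
Augment Hall→C4→StairC→C3→Exit: bottleneck 1, flow now 6.
Augment Hall→C4→C5→C3→Exit: bottleneck 1, flow now 7.
Augment Hall→C4→C5→Lobby→Exit: bottleneck 2, flow now 9.
No augmenting path remains; maximum flow = 9.
In the residual graph, reachable from Hall: {Hall}.
Min-cut edges: Hall→C1 (5), Hall→C4 (4); capacity 5 + 4 = 9.
This cut is saturated, so no flow can exceed 9.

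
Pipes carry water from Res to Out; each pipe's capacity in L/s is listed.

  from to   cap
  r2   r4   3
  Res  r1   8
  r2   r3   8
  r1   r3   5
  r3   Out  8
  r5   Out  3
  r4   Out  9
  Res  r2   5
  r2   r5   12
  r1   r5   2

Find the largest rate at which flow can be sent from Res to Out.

Augment Res→r1→r3→Out: bottleneck 5, flow now 5.
Augment Res→r1→r5→Out: bottleneck 2, flow now 7.
Augment Res→r2→r3→Out: bottleneck 3, flow now 10.
Augment Res→r2→r4→Out: bottleneck 2, flow now 12.
No augmenting path remains; maximum flow = 12.
In the residual graph, reachable from Res: {Res, r1}.
Min-cut edges: Res→r2 (5), r1→r3 (5), r1→r5 (2); capacity 5 + 5 + 2 = 12.
This cut is saturated, so no flow can exceed 12.

12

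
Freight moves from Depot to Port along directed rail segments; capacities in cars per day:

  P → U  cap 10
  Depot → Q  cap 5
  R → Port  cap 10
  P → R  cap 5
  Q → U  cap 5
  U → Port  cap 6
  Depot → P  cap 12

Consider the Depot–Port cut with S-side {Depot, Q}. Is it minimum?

Given cut capacity: 12 + 5 = 17.
Augment Depot→P→R→Port: bottleneck 5, flow now 5.
Augment Depot→P→U→Port: bottleneck 6, flow now 11.
No augmenting path remains; maximum flow = 11.
In the residual graph, reachable from Depot: {Depot, P, Q, U}.
Min-cut edges: P→R (5), U→Port (6); capacity 5 + 6 = 11.
Cut capacity 17 exceeds the max flow 11, so it is not minimum.

No — its capacity is 17, but the minimum cut has capacity 11.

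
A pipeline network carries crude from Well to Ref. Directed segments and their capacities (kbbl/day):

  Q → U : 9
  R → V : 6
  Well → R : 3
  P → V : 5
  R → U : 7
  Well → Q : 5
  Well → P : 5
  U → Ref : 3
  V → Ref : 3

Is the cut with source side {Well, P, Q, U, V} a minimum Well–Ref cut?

No — its capacity is 9, but the minimum cut has capacity 6.

Given cut capacity: 3 + 3 + 3 = 9.
Augment Well→P→V→Ref: bottleneck 3, flow now 3.
Augment Well→Q→U→Ref: bottleneck 3, flow now 6.
No augmenting path remains; maximum flow = 6.
In the residual graph, reachable from Well: {Well, P, Q, R, U, V}.
Min-cut edges: U→Ref (3), V→Ref (3); capacity 3 + 3 = 6.
Cut capacity 9 exceeds the max flow 6, so it is not minimum.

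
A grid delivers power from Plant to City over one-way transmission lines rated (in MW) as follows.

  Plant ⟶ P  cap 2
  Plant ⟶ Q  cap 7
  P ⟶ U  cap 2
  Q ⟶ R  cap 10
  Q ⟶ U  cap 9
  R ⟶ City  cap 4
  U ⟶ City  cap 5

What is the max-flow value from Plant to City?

9

Augment Plant→P→U→City: bottleneck 2, flow now 2.
Augment Plant→Q→R→City: bottleneck 4, flow now 6.
Augment Plant→Q→U→City: bottleneck 3, flow now 9.
No augmenting path remains; maximum flow = 9.
In the residual graph, reachable from Plant: {Plant}.
Min-cut edges: Plant→P (2), Plant→Q (7); capacity 2 + 7 = 9.
This cut is saturated, so no flow can exceed 9.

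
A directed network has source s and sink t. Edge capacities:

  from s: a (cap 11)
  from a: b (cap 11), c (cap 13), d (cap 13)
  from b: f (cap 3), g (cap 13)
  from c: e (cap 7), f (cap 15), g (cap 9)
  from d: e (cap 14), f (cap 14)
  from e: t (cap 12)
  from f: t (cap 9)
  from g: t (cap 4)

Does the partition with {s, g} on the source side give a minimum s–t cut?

Given cut capacity: 11 + 4 = 15.
Augment s→a→b→f→t: bottleneck 3, flow now 3.
Augment s→a→b→g→t: bottleneck 4, flow now 7.
Augment s→a→c→e→t: bottleneck 4, flow now 11.
No augmenting path remains; maximum flow = 11.
In the residual graph, reachable from s: {s}.
Min-cut edges: s→a (11); capacity 11 = 11.
Cut capacity 15 exceeds the max flow 11, so it is not minimum.

No — its capacity is 15, but the minimum cut has capacity 11.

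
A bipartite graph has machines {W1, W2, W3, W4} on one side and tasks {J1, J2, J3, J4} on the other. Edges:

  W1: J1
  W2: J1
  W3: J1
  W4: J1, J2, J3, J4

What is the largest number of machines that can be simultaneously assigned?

2

Unit-capacity flow: source→left, listed edges, right→sink; max matching = max flow.
Augmenting path W1→J1 (+1); matched 1.
Augmenting path W4→J2 (+1); matched 2.
No augmenting path remains; maximum matching = 2.
König certificate: {W4, J1} is a vertex cover of size 2 (every listed pair touches it), so no matching can be larger.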